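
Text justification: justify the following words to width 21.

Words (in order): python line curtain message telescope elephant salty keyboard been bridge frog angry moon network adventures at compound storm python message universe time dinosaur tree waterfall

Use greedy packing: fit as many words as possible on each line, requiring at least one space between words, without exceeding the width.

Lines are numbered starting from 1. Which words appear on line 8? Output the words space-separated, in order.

Answer: message universe time

Derivation:
Line 1: ['python', 'line', 'curtain'] (min_width=19, slack=2)
Line 2: ['message', 'telescope'] (min_width=17, slack=4)
Line 3: ['elephant', 'salty'] (min_width=14, slack=7)
Line 4: ['keyboard', 'been', 'bridge'] (min_width=20, slack=1)
Line 5: ['frog', 'angry', 'moon'] (min_width=15, slack=6)
Line 6: ['network', 'adventures', 'at'] (min_width=21, slack=0)
Line 7: ['compound', 'storm', 'python'] (min_width=21, slack=0)
Line 8: ['message', 'universe', 'time'] (min_width=21, slack=0)
Line 9: ['dinosaur', 'tree'] (min_width=13, slack=8)
Line 10: ['waterfall'] (min_width=9, slack=12)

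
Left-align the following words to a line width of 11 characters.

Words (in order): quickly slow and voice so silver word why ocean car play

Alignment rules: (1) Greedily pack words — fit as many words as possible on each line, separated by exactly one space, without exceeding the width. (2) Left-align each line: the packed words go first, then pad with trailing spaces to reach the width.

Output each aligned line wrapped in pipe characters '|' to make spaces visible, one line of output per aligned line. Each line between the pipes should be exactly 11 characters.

Line 1: ['quickly'] (min_width=7, slack=4)
Line 2: ['slow', 'and'] (min_width=8, slack=3)
Line 3: ['voice', 'so'] (min_width=8, slack=3)
Line 4: ['silver', 'word'] (min_width=11, slack=0)
Line 5: ['why', 'ocean'] (min_width=9, slack=2)
Line 6: ['car', 'play'] (min_width=8, slack=3)

Answer: |quickly    |
|slow and   |
|voice so   |
|silver word|
|why ocean  |
|car play   |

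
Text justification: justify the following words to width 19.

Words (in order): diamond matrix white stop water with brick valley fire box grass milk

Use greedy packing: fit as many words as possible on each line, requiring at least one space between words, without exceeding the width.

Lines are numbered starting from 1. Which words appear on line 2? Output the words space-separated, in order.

Line 1: ['diamond', 'matrix'] (min_width=14, slack=5)
Line 2: ['white', 'stop', 'water'] (min_width=16, slack=3)
Line 3: ['with', 'brick', 'valley'] (min_width=17, slack=2)
Line 4: ['fire', 'box', 'grass', 'milk'] (min_width=19, slack=0)

Answer: white stop water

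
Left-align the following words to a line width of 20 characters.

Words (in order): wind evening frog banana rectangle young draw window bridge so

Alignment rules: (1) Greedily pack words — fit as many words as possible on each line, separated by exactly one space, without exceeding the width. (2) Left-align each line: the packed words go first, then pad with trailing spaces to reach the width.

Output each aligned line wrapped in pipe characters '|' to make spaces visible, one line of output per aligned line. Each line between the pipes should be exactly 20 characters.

Answer: |wind evening frog   |
|banana rectangle    |
|young draw window   |
|bridge so           |

Derivation:
Line 1: ['wind', 'evening', 'frog'] (min_width=17, slack=3)
Line 2: ['banana', 'rectangle'] (min_width=16, slack=4)
Line 3: ['young', 'draw', 'window'] (min_width=17, slack=3)
Line 4: ['bridge', 'so'] (min_width=9, slack=11)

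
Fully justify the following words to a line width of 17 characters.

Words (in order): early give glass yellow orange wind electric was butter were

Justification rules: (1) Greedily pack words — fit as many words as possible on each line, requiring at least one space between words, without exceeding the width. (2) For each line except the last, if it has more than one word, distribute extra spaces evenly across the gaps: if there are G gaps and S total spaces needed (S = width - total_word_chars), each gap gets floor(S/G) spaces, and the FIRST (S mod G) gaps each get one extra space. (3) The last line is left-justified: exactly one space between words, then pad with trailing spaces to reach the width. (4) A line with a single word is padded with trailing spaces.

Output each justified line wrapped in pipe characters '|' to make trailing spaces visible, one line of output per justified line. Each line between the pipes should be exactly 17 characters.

Line 1: ['early', 'give', 'glass'] (min_width=16, slack=1)
Line 2: ['yellow', 'orange'] (min_width=13, slack=4)
Line 3: ['wind', 'electric', 'was'] (min_width=17, slack=0)
Line 4: ['butter', 'were'] (min_width=11, slack=6)

Answer: |early  give glass|
|yellow     orange|
|wind electric was|
|butter were      |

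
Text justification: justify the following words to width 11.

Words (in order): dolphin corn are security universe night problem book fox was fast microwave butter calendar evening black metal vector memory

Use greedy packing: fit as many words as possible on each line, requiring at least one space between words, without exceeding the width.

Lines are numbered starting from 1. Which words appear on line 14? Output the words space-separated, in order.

Answer: vector

Derivation:
Line 1: ['dolphin'] (min_width=7, slack=4)
Line 2: ['corn', 'are'] (min_width=8, slack=3)
Line 3: ['security'] (min_width=8, slack=3)
Line 4: ['universe'] (min_width=8, slack=3)
Line 5: ['night'] (min_width=5, slack=6)
Line 6: ['problem'] (min_width=7, slack=4)
Line 7: ['book', 'fox'] (min_width=8, slack=3)
Line 8: ['was', 'fast'] (min_width=8, slack=3)
Line 9: ['microwave'] (min_width=9, slack=2)
Line 10: ['butter'] (min_width=6, slack=5)
Line 11: ['calendar'] (min_width=8, slack=3)
Line 12: ['evening'] (min_width=7, slack=4)
Line 13: ['black', 'metal'] (min_width=11, slack=0)
Line 14: ['vector'] (min_width=6, slack=5)
Line 15: ['memory'] (min_width=6, slack=5)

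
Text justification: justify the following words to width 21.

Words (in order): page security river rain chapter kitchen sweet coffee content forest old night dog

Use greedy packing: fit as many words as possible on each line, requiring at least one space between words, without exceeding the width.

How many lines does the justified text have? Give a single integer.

Line 1: ['page', 'security', 'river'] (min_width=19, slack=2)
Line 2: ['rain', 'chapter', 'kitchen'] (min_width=20, slack=1)
Line 3: ['sweet', 'coffee', 'content'] (min_width=20, slack=1)
Line 4: ['forest', 'old', 'night', 'dog'] (min_width=20, slack=1)
Total lines: 4

Answer: 4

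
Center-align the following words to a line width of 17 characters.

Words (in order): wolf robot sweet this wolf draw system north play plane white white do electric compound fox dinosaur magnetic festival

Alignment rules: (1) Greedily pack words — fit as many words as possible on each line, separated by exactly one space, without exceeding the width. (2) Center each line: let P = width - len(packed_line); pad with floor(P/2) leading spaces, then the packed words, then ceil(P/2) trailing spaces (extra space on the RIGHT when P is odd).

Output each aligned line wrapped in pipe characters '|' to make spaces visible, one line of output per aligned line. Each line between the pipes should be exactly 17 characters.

Line 1: ['wolf', 'robot', 'sweet'] (min_width=16, slack=1)
Line 2: ['this', 'wolf', 'draw'] (min_width=14, slack=3)
Line 3: ['system', 'north', 'play'] (min_width=17, slack=0)
Line 4: ['plane', 'white', 'white'] (min_width=17, slack=0)
Line 5: ['do', 'electric'] (min_width=11, slack=6)
Line 6: ['compound', 'fox'] (min_width=12, slack=5)
Line 7: ['dinosaur', 'magnetic'] (min_width=17, slack=0)
Line 8: ['festival'] (min_width=8, slack=9)

Answer: |wolf robot sweet |
| this wolf draw  |
|system north play|
|plane white white|
|   do electric   |
|  compound fox   |
|dinosaur magnetic|
|    festival     |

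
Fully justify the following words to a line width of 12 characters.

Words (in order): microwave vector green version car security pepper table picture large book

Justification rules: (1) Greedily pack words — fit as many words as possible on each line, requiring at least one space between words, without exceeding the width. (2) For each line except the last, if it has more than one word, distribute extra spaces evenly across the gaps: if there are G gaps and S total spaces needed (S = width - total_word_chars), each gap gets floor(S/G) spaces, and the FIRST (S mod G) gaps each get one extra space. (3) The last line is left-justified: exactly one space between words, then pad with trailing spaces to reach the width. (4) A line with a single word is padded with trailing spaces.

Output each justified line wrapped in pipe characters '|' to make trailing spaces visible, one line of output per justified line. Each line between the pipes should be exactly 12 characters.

Answer: |microwave   |
|vector green|
|version  car|
|security    |
|pepper table|
|picture     |
|large book  |

Derivation:
Line 1: ['microwave'] (min_width=9, slack=3)
Line 2: ['vector', 'green'] (min_width=12, slack=0)
Line 3: ['version', 'car'] (min_width=11, slack=1)
Line 4: ['security'] (min_width=8, slack=4)
Line 5: ['pepper', 'table'] (min_width=12, slack=0)
Line 6: ['picture'] (min_width=7, slack=5)
Line 7: ['large', 'book'] (min_width=10, slack=2)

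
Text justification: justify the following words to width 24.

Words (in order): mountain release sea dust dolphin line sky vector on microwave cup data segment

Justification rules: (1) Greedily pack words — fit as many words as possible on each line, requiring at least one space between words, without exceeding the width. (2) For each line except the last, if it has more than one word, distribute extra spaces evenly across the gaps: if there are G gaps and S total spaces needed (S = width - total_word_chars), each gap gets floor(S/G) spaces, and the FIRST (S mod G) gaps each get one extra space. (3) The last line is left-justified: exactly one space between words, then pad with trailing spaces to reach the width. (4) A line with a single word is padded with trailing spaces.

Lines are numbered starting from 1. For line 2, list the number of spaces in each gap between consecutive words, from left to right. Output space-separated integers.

Line 1: ['mountain', 'release', 'sea'] (min_width=20, slack=4)
Line 2: ['dust', 'dolphin', 'line', 'sky'] (min_width=21, slack=3)
Line 3: ['vector', 'on', 'microwave', 'cup'] (min_width=23, slack=1)
Line 4: ['data', 'segment'] (min_width=12, slack=12)

Answer: 2 2 2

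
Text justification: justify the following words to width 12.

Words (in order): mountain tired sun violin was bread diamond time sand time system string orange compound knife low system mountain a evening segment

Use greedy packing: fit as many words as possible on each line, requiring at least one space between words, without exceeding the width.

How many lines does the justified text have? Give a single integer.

Answer: 15

Derivation:
Line 1: ['mountain'] (min_width=8, slack=4)
Line 2: ['tired', 'sun'] (min_width=9, slack=3)
Line 3: ['violin', 'was'] (min_width=10, slack=2)
Line 4: ['bread'] (min_width=5, slack=7)
Line 5: ['diamond', 'time'] (min_width=12, slack=0)
Line 6: ['sand', 'time'] (min_width=9, slack=3)
Line 7: ['system'] (min_width=6, slack=6)
Line 8: ['string'] (min_width=6, slack=6)
Line 9: ['orange'] (min_width=6, slack=6)
Line 10: ['compound'] (min_width=8, slack=4)
Line 11: ['knife', 'low'] (min_width=9, slack=3)
Line 12: ['system'] (min_width=6, slack=6)
Line 13: ['mountain', 'a'] (min_width=10, slack=2)
Line 14: ['evening'] (min_width=7, slack=5)
Line 15: ['segment'] (min_width=7, slack=5)
Total lines: 15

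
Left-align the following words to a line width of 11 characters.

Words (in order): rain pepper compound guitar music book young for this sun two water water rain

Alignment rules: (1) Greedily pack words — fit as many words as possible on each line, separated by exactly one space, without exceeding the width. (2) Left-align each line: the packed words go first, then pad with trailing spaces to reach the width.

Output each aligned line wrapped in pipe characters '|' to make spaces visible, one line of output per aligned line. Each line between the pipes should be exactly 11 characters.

Answer: |rain pepper|
|compound   |
|guitar     |
|music book |
|young for  |
|this sun   |
|two water  |
|water rain |

Derivation:
Line 1: ['rain', 'pepper'] (min_width=11, slack=0)
Line 2: ['compound'] (min_width=8, slack=3)
Line 3: ['guitar'] (min_width=6, slack=5)
Line 4: ['music', 'book'] (min_width=10, slack=1)
Line 5: ['young', 'for'] (min_width=9, slack=2)
Line 6: ['this', 'sun'] (min_width=8, slack=3)
Line 7: ['two', 'water'] (min_width=9, slack=2)
Line 8: ['water', 'rain'] (min_width=10, slack=1)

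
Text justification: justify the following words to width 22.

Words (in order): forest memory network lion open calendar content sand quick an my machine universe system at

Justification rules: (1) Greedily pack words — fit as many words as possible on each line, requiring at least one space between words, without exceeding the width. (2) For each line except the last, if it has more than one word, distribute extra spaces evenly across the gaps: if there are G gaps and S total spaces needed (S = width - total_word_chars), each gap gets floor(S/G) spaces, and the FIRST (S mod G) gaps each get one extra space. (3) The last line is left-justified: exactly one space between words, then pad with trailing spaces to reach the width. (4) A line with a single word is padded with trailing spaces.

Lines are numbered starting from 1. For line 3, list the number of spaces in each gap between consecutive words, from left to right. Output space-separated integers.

Line 1: ['forest', 'memory', 'network'] (min_width=21, slack=1)
Line 2: ['lion', 'open', 'calendar'] (min_width=18, slack=4)
Line 3: ['content', 'sand', 'quick', 'an'] (min_width=21, slack=1)
Line 4: ['my', 'machine', 'universe'] (min_width=19, slack=3)
Line 5: ['system', 'at'] (min_width=9, slack=13)

Answer: 2 1 1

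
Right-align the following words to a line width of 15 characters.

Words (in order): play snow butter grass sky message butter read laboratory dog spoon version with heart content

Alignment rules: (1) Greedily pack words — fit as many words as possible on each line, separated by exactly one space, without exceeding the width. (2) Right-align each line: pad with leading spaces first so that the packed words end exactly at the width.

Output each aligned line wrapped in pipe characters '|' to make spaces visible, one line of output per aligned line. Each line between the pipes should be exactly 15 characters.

Line 1: ['play', 'snow'] (min_width=9, slack=6)
Line 2: ['butter', 'grass'] (min_width=12, slack=3)
Line 3: ['sky', 'message'] (min_width=11, slack=4)
Line 4: ['butter', 'read'] (min_width=11, slack=4)
Line 5: ['laboratory', 'dog'] (min_width=14, slack=1)
Line 6: ['spoon', 'version'] (min_width=13, slack=2)
Line 7: ['with', 'heart'] (min_width=10, slack=5)
Line 8: ['content'] (min_width=7, slack=8)

Answer: |      play snow|
|   butter grass|
|    sky message|
|    butter read|
| laboratory dog|
|  spoon version|
|     with heart|
|        content|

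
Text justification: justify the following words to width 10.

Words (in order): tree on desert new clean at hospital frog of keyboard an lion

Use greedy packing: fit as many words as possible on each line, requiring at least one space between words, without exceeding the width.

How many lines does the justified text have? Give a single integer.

Answer: 7

Derivation:
Line 1: ['tree', 'on'] (min_width=7, slack=3)
Line 2: ['desert', 'new'] (min_width=10, slack=0)
Line 3: ['clean', 'at'] (min_width=8, slack=2)
Line 4: ['hospital'] (min_width=8, slack=2)
Line 5: ['frog', 'of'] (min_width=7, slack=3)
Line 6: ['keyboard'] (min_width=8, slack=2)
Line 7: ['an', 'lion'] (min_width=7, slack=3)
Total lines: 7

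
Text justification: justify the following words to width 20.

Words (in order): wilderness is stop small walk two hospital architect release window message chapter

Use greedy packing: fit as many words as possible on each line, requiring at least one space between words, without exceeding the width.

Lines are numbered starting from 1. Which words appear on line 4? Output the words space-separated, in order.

Line 1: ['wilderness', 'is', 'stop'] (min_width=18, slack=2)
Line 2: ['small', 'walk', 'two'] (min_width=14, slack=6)
Line 3: ['hospital', 'architect'] (min_width=18, slack=2)
Line 4: ['release', 'window'] (min_width=14, slack=6)
Line 5: ['message', 'chapter'] (min_width=15, slack=5)

Answer: release window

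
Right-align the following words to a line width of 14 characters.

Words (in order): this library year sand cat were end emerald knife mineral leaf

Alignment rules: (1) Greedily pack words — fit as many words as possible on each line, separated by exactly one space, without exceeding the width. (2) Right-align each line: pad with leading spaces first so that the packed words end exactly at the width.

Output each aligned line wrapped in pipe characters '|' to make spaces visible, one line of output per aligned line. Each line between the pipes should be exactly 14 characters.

Answer: |  this library|
| year sand cat|
|      were end|
| emerald knife|
|  mineral leaf|

Derivation:
Line 1: ['this', 'library'] (min_width=12, slack=2)
Line 2: ['year', 'sand', 'cat'] (min_width=13, slack=1)
Line 3: ['were', 'end'] (min_width=8, slack=6)
Line 4: ['emerald', 'knife'] (min_width=13, slack=1)
Line 5: ['mineral', 'leaf'] (min_width=12, slack=2)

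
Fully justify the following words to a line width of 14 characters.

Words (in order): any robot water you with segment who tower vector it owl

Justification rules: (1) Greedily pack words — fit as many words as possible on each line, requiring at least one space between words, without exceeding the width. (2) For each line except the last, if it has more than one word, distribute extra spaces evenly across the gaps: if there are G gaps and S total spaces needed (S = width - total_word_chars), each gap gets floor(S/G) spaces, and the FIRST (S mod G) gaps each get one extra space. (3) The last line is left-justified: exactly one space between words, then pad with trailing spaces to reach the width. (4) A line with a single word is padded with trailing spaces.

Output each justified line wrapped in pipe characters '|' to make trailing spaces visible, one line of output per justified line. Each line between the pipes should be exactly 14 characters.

Line 1: ['any', 'robot'] (min_width=9, slack=5)
Line 2: ['water', 'you', 'with'] (min_width=14, slack=0)
Line 3: ['segment', 'who'] (min_width=11, slack=3)
Line 4: ['tower', 'vector'] (min_width=12, slack=2)
Line 5: ['it', 'owl'] (min_width=6, slack=8)

Answer: |any      robot|
|water you with|
|segment    who|
|tower   vector|
|it owl        |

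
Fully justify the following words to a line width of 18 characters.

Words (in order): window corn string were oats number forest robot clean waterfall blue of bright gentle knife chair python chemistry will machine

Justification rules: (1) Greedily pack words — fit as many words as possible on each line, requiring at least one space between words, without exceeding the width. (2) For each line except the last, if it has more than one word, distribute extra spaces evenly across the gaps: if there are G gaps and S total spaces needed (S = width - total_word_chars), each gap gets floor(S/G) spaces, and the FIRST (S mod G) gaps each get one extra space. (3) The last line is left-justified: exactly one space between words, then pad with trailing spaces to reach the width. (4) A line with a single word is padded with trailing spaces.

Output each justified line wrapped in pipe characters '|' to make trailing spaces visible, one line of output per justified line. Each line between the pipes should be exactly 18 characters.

Answer: |window corn string|
|were  oats  number|
|forest robot clean|
|waterfall  blue of|
|bright      gentle|
|knife chair python|
|chemistry     will|
|machine           |

Derivation:
Line 1: ['window', 'corn', 'string'] (min_width=18, slack=0)
Line 2: ['were', 'oats', 'number'] (min_width=16, slack=2)
Line 3: ['forest', 'robot', 'clean'] (min_width=18, slack=0)
Line 4: ['waterfall', 'blue', 'of'] (min_width=17, slack=1)
Line 5: ['bright', 'gentle'] (min_width=13, slack=5)
Line 6: ['knife', 'chair', 'python'] (min_width=18, slack=0)
Line 7: ['chemistry', 'will'] (min_width=14, slack=4)
Line 8: ['machine'] (min_width=7, slack=11)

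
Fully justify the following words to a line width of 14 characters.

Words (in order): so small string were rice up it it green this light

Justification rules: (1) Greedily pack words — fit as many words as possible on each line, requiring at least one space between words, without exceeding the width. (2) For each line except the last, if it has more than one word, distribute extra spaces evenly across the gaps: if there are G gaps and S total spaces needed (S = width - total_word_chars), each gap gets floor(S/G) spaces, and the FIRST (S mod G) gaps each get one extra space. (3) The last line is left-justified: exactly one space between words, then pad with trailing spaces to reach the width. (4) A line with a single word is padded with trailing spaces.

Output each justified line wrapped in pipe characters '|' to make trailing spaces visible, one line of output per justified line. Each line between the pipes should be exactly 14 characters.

Line 1: ['so', 'small'] (min_width=8, slack=6)
Line 2: ['string', 'were'] (min_width=11, slack=3)
Line 3: ['rice', 'up', 'it', 'it'] (min_width=13, slack=1)
Line 4: ['green', 'this'] (min_width=10, slack=4)
Line 5: ['light'] (min_width=5, slack=9)

Answer: |so       small|
|string    were|
|rice  up it it|
|green     this|
|light         |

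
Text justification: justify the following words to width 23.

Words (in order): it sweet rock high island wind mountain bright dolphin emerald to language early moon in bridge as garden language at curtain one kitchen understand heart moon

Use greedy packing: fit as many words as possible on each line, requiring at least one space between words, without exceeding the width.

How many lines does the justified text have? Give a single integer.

Answer: 8

Derivation:
Line 1: ['it', 'sweet', 'rock', 'high'] (min_width=18, slack=5)
Line 2: ['island', 'wind', 'mountain'] (min_width=20, slack=3)
Line 3: ['bright', 'dolphin', 'emerald'] (min_width=22, slack=1)
Line 4: ['to', 'language', 'early', 'moon'] (min_width=22, slack=1)
Line 5: ['in', 'bridge', 'as', 'garden'] (min_width=19, slack=4)
Line 6: ['language', 'at', 'curtain', 'one'] (min_width=23, slack=0)
Line 7: ['kitchen', 'understand'] (min_width=18, slack=5)
Line 8: ['heart', 'moon'] (min_width=10, slack=13)
Total lines: 8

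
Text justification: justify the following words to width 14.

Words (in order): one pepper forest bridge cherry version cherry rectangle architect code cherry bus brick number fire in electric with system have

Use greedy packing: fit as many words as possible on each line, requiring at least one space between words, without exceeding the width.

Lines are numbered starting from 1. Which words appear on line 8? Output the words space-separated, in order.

Answer: brick number

Derivation:
Line 1: ['one', 'pepper'] (min_width=10, slack=4)
Line 2: ['forest', 'bridge'] (min_width=13, slack=1)
Line 3: ['cherry', 'version'] (min_width=14, slack=0)
Line 4: ['cherry'] (min_width=6, slack=8)
Line 5: ['rectangle'] (min_width=9, slack=5)
Line 6: ['architect', 'code'] (min_width=14, slack=0)
Line 7: ['cherry', 'bus'] (min_width=10, slack=4)
Line 8: ['brick', 'number'] (min_width=12, slack=2)
Line 9: ['fire', 'in'] (min_width=7, slack=7)
Line 10: ['electric', 'with'] (min_width=13, slack=1)
Line 11: ['system', 'have'] (min_width=11, slack=3)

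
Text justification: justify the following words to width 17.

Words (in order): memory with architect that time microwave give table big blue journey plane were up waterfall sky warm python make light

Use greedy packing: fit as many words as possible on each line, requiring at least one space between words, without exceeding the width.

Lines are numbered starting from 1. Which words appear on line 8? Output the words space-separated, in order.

Line 1: ['memory', 'with'] (min_width=11, slack=6)
Line 2: ['architect', 'that'] (min_width=14, slack=3)
Line 3: ['time', 'microwave'] (min_width=14, slack=3)
Line 4: ['give', 'table', 'big'] (min_width=14, slack=3)
Line 5: ['blue', 'journey'] (min_width=12, slack=5)
Line 6: ['plane', 'were', 'up'] (min_width=13, slack=4)
Line 7: ['waterfall', 'sky'] (min_width=13, slack=4)
Line 8: ['warm', 'python', 'make'] (min_width=16, slack=1)
Line 9: ['light'] (min_width=5, slack=12)

Answer: warm python make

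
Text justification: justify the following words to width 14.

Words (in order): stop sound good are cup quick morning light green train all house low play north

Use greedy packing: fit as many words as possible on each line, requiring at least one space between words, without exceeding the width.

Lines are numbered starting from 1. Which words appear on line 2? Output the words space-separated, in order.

Answer: good are cup

Derivation:
Line 1: ['stop', 'sound'] (min_width=10, slack=4)
Line 2: ['good', 'are', 'cup'] (min_width=12, slack=2)
Line 3: ['quick', 'morning'] (min_width=13, slack=1)
Line 4: ['light', 'green'] (min_width=11, slack=3)
Line 5: ['train', 'all'] (min_width=9, slack=5)
Line 6: ['house', 'low', 'play'] (min_width=14, slack=0)
Line 7: ['north'] (min_width=5, slack=9)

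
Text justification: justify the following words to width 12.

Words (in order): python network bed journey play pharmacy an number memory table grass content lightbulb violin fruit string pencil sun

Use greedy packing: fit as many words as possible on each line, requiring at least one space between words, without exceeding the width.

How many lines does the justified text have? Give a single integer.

Answer: 12

Derivation:
Line 1: ['python'] (min_width=6, slack=6)
Line 2: ['network', 'bed'] (min_width=11, slack=1)
Line 3: ['journey', 'play'] (min_width=12, slack=0)
Line 4: ['pharmacy', 'an'] (min_width=11, slack=1)
Line 5: ['number'] (min_width=6, slack=6)
Line 6: ['memory', 'table'] (min_width=12, slack=0)
Line 7: ['grass'] (min_width=5, slack=7)
Line 8: ['content'] (min_width=7, slack=5)
Line 9: ['lightbulb'] (min_width=9, slack=3)
Line 10: ['violin', 'fruit'] (min_width=12, slack=0)
Line 11: ['string'] (min_width=6, slack=6)
Line 12: ['pencil', 'sun'] (min_width=10, slack=2)
Total lines: 12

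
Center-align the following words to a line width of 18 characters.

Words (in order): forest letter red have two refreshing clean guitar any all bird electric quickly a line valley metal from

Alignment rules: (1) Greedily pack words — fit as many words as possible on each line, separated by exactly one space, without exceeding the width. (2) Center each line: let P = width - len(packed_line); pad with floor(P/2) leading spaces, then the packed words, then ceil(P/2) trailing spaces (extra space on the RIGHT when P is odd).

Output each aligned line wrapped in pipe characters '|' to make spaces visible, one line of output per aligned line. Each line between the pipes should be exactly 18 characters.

Answer: |forest letter red |
|     have two     |
| refreshing clean |
|  guitar any all  |
|  bird electric   |
|  quickly a line  |
|valley metal from |

Derivation:
Line 1: ['forest', 'letter', 'red'] (min_width=17, slack=1)
Line 2: ['have', 'two'] (min_width=8, slack=10)
Line 3: ['refreshing', 'clean'] (min_width=16, slack=2)
Line 4: ['guitar', 'any', 'all'] (min_width=14, slack=4)
Line 5: ['bird', 'electric'] (min_width=13, slack=5)
Line 6: ['quickly', 'a', 'line'] (min_width=14, slack=4)
Line 7: ['valley', 'metal', 'from'] (min_width=17, slack=1)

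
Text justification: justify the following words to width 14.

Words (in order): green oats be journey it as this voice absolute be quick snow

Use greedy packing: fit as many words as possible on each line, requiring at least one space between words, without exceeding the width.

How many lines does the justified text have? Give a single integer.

Answer: 5

Derivation:
Line 1: ['green', 'oats', 'be'] (min_width=13, slack=1)
Line 2: ['journey', 'it', 'as'] (min_width=13, slack=1)
Line 3: ['this', 'voice'] (min_width=10, slack=4)
Line 4: ['absolute', 'be'] (min_width=11, slack=3)
Line 5: ['quick', 'snow'] (min_width=10, slack=4)
Total lines: 5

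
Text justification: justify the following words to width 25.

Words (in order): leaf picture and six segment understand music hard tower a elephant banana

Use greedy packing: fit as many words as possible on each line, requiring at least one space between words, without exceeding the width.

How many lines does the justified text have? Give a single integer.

Line 1: ['leaf', 'picture', 'and', 'six'] (min_width=20, slack=5)
Line 2: ['segment', 'understand', 'music'] (min_width=24, slack=1)
Line 3: ['hard', 'tower', 'a', 'elephant'] (min_width=21, slack=4)
Line 4: ['banana'] (min_width=6, slack=19)
Total lines: 4

Answer: 4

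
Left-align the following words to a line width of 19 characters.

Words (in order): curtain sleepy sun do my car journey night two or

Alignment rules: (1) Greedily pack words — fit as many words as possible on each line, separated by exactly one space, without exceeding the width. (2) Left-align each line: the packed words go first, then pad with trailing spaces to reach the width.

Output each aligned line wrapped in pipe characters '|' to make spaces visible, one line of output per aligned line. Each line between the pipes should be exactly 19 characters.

Line 1: ['curtain', 'sleepy', 'sun'] (min_width=18, slack=1)
Line 2: ['do', 'my', 'car', 'journey'] (min_width=17, slack=2)
Line 3: ['night', 'two', 'or'] (min_width=12, slack=7)

Answer: |curtain sleepy sun |
|do my car journey  |
|night two or       |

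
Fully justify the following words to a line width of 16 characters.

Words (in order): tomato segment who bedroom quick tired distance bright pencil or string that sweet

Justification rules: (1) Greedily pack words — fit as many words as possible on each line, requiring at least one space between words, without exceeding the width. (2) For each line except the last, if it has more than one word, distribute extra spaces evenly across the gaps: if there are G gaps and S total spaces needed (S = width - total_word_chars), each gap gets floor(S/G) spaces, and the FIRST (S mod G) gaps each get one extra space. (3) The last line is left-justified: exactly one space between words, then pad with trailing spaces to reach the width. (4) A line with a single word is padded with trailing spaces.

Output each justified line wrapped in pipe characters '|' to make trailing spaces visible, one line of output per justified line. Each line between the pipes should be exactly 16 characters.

Line 1: ['tomato', 'segment'] (min_width=14, slack=2)
Line 2: ['who', 'bedroom'] (min_width=11, slack=5)
Line 3: ['quick', 'tired'] (min_width=11, slack=5)
Line 4: ['distance', 'bright'] (min_width=15, slack=1)
Line 5: ['pencil', 'or', 'string'] (min_width=16, slack=0)
Line 6: ['that', 'sweet'] (min_width=10, slack=6)

Answer: |tomato   segment|
|who      bedroom|
|quick      tired|
|distance  bright|
|pencil or string|
|that sweet      |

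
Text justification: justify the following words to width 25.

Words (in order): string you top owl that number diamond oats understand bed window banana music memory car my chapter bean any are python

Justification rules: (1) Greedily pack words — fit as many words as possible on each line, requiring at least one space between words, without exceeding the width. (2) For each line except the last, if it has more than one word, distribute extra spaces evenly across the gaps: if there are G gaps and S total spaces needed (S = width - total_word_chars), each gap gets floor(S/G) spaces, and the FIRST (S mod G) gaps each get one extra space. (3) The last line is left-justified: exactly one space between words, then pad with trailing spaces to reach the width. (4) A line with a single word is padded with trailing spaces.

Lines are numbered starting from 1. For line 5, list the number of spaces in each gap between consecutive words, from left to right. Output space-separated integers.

Line 1: ['string', 'you', 'top', 'owl', 'that'] (min_width=23, slack=2)
Line 2: ['number', 'diamond', 'oats'] (min_width=19, slack=6)
Line 3: ['understand', 'bed', 'window'] (min_width=21, slack=4)
Line 4: ['banana', 'music', 'memory', 'car'] (min_width=23, slack=2)
Line 5: ['my', 'chapter', 'bean', 'any', 'are'] (min_width=23, slack=2)
Line 6: ['python'] (min_width=6, slack=19)

Answer: 2 2 1 1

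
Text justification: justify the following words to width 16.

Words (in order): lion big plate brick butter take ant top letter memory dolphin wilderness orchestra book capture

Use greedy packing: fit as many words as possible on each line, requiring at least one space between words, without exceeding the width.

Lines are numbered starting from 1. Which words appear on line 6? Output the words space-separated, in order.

Answer: wilderness

Derivation:
Line 1: ['lion', 'big', 'plate'] (min_width=14, slack=2)
Line 2: ['brick', 'butter'] (min_width=12, slack=4)
Line 3: ['take', 'ant', 'top'] (min_width=12, slack=4)
Line 4: ['letter', 'memory'] (min_width=13, slack=3)
Line 5: ['dolphin'] (min_width=7, slack=9)
Line 6: ['wilderness'] (min_width=10, slack=6)
Line 7: ['orchestra', 'book'] (min_width=14, slack=2)
Line 8: ['capture'] (min_width=7, slack=9)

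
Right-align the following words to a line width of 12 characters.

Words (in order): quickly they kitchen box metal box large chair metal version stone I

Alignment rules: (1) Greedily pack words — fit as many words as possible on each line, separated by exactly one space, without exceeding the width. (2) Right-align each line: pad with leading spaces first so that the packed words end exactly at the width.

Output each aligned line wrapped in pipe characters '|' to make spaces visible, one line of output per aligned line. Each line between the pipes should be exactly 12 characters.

Line 1: ['quickly', 'they'] (min_width=12, slack=0)
Line 2: ['kitchen', 'box'] (min_width=11, slack=1)
Line 3: ['metal', 'box'] (min_width=9, slack=3)
Line 4: ['large', 'chair'] (min_width=11, slack=1)
Line 5: ['metal'] (min_width=5, slack=7)
Line 6: ['version'] (min_width=7, slack=5)
Line 7: ['stone', 'I'] (min_width=7, slack=5)

Answer: |quickly they|
| kitchen box|
|   metal box|
| large chair|
|       metal|
|     version|
|     stone I|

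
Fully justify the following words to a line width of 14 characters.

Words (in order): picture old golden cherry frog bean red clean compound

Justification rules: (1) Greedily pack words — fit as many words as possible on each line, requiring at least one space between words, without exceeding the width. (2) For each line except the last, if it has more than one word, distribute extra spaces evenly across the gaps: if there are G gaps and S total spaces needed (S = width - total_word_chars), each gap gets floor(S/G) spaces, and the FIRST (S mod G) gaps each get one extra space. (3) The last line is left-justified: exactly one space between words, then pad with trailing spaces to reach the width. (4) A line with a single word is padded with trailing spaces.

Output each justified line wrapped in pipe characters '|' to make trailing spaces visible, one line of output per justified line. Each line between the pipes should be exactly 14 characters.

Line 1: ['picture', 'old'] (min_width=11, slack=3)
Line 2: ['golden', 'cherry'] (min_width=13, slack=1)
Line 3: ['frog', 'bean', 'red'] (min_width=13, slack=1)
Line 4: ['clean', 'compound'] (min_width=14, slack=0)

Answer: |picture    old|
|golden  cherry|
|frog  bean red|
|clean compound|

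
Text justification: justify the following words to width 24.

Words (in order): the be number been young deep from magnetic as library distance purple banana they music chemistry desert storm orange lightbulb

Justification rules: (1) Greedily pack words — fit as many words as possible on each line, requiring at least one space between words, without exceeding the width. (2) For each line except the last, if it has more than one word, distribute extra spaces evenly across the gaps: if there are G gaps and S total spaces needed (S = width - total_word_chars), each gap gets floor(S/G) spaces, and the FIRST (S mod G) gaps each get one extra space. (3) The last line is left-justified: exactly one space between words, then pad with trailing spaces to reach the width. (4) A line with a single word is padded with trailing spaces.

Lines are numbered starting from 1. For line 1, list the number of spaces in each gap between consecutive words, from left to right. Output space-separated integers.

Line 1: ['the', 'be', 'number', 'been', 'young'] (min_width=24, slack=0)
Line 2: ['deep', 'from', 'magnetic', 'as'] (min_width=21, slack=3)
Line 3: ['library', 'distance', 'purple'] (min_width=23, slack=1)
Line 4: ['banana', 'they', 'music'] (min_width=17, slack=7)
Line 5: ['chemistry', 'desert', 'storm'] (min_width=22, slack=2)
Line 6: ['orange', 'lightbulb'] (min_width=16, slack=8)

Answer: 1 1 1 1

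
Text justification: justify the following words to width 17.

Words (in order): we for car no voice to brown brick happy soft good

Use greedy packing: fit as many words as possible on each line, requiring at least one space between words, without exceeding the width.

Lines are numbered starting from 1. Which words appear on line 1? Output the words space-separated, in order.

Answer: we for car no

Derivation:
Line 1: ['we', 'for', 'car', 'no'] (min_width=13, slack=4)
Line 2: ['voice', 'to', 'brown'] (min_width=14, slack=3)
Line 3: ['brick', 'happy', 'soft'] (min_width=16, slack=1)
Line 4: ['good'] (min_width=4, slack=13)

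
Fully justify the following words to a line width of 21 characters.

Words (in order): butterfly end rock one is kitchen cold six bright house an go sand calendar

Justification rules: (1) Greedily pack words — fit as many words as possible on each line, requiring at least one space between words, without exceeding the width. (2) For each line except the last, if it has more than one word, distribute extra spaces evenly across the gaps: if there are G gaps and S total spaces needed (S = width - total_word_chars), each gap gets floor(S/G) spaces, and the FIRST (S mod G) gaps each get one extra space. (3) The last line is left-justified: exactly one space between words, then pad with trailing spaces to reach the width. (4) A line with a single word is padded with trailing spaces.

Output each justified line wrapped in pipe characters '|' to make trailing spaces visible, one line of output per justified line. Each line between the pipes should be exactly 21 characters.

Line 1: ['butterfly', 'end', 'rock'] (min_width=18, slack=3)
Line 2: ['one', 'is', 'kitchen', 'cold'] (min_width=19, slack=2)
Line 3: ['six', 'bright', 'house', 'an'] (min_width=19, slack=2)
Line 4: ['go', 'sand', 'calendar'] (min_width=16, slack=5)

Answer: |butterfly   end  rock|
|one  is  kitchen cold|
|six  bright  house an|
|go sand calendar     |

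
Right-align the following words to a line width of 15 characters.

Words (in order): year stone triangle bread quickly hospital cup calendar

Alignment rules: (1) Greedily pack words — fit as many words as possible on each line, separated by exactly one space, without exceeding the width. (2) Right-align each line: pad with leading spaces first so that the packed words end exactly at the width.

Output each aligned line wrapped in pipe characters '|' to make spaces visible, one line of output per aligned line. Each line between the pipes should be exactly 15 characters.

Line 1: ['year', 'stone'] (min_width=10, slack=5)
Line 2: ['triangle', 'bread'] (min_width=14, slack=1)
Line 3: ['quickly'] (min_width=7, slack=8)
Line 4: ['hospital', 'cup'] (min_width=12, slack=3)
Line 5: ['calendar'] (min_width=8, slack=7)

Answer: |     year stone|
| triangle bread|
|        quickly|
|   hospital cup|
|       calendar|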